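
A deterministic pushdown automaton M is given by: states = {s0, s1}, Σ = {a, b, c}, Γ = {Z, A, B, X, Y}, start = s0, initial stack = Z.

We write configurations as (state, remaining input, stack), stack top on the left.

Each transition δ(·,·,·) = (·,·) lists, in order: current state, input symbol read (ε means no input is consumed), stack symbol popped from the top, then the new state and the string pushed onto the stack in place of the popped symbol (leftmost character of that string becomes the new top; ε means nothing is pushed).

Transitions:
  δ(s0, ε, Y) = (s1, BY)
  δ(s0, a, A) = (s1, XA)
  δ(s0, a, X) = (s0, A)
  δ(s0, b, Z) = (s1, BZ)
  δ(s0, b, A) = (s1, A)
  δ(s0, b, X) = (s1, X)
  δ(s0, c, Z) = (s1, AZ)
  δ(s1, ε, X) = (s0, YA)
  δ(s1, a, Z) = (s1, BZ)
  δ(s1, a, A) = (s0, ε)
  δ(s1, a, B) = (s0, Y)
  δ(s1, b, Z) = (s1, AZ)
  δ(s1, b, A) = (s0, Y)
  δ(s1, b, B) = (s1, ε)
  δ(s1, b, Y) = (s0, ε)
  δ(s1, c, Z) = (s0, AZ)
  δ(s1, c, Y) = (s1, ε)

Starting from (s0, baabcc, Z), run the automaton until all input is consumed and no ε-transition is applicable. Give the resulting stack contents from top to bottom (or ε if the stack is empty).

(s0, baabcc, Z)
  read b, top Z: go to s1, push BZ → (s1, aabcc, BZ)
  read a, top B: go to s0, push Y → (s0, abcc, YZ)
  ε-move, top Y: go to s1, push BY → (s1, abcc, BYZ)
  read a, top B: go to s0, push Y → (s0, bcc, YYZ)
  ε-move, top Y: go to s1, push BY → (s1, bcc, BYYZ)
  read b, top B: go to s1, push ε → (s1, cc, YYZ)
  read c, top Y: go to s1, push ε → (s1, c, YZ)
  read c, top Y: go to s1, push ε → (s1, ε, Z)
All input consumed in state s1 with stack Z.

Z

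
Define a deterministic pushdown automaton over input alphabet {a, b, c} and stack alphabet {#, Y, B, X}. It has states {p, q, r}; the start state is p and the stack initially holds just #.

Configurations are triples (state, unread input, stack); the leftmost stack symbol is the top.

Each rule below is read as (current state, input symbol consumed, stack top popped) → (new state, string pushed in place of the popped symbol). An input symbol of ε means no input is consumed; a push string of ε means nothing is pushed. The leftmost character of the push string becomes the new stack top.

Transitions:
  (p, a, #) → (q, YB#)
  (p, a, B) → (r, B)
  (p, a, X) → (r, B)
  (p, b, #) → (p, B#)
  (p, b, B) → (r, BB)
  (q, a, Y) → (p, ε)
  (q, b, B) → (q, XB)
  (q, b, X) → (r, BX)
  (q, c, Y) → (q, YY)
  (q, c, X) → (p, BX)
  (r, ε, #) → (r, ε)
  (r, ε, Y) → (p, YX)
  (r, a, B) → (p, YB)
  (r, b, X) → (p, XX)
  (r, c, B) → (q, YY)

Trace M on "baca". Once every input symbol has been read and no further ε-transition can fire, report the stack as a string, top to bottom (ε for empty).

(p, baca, #)
  read b, top #: go to p, push B# → (p, aca, B#)
  read a, top B: go to r, push B → (r, ca, B#)
  read c, top B: go to q, push YY → (q, a, YY#)
  read a, top Y: go to p, push ε → (p, ε, Y#)
All input consumed in state p with stack Y#.

Y#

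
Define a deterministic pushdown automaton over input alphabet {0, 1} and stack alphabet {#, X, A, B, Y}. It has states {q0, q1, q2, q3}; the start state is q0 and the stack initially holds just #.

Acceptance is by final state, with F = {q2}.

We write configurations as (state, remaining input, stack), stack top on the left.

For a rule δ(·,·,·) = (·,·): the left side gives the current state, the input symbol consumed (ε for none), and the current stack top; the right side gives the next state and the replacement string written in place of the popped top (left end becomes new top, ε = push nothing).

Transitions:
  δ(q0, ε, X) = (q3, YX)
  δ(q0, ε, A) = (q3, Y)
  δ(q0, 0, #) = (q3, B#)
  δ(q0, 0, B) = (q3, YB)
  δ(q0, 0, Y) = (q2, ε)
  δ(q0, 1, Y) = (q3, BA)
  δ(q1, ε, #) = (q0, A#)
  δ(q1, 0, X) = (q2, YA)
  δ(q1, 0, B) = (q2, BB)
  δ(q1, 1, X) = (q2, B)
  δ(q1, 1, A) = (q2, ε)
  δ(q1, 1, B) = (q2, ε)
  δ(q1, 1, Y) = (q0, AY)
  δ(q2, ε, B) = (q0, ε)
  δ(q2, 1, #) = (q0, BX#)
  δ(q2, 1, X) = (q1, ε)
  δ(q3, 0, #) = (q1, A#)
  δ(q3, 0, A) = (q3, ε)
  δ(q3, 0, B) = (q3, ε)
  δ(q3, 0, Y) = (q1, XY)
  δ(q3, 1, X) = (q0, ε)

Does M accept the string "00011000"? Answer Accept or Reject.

Accept

(q0, 00011000, #)
  read 0, top #: go to q3, push B# → (q3, 0011000, B#)
  read 0, top B: go to q3, push ε → (q3, 011000, #)
  read 0, top #: go to q1, push A# → (q1, 11000, A#)
  read 1, top A: go to q2, push ε → (q2, 1000, #)
  read 1, top #: go to q0, push BX# → (q0, 000, BX#)
  read 0, top B: go to q3, push YB → (q3, 00, YBX#)
  read 0, top Y: go to q1, push XY → (q1, 0, XYBX#)
  read 0, top X: go to q2, push YA → (q2, ε, YAYBX#)
All input consumed; state q2 ∈ F.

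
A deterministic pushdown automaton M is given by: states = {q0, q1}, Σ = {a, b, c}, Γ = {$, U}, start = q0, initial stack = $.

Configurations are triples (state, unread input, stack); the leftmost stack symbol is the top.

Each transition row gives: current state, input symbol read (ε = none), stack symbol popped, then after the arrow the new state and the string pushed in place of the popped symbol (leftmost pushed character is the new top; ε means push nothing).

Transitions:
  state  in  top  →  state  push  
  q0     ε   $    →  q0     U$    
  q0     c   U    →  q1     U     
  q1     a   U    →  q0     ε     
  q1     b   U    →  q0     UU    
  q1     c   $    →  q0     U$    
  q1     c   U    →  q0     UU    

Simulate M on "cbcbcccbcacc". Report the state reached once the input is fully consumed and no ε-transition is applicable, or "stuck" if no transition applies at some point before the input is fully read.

q0

(q0, cbcbcccbcacc, $) ⊢ (q0, cbcbcccbcacc, U$) ⊢ (q1, bcbcccbcacc, U$) ⊢ (q0, cbcccbcacc, UU$) ⊢ (q1, bcccbcacc, UU$) ⊢ (q0, cccbcacc, UUU$) ⊢ (q1, ccbcacc, UUU$) ⊢ (q0, cbcacc, UUUU$) ⊢ (q1, bcacc, UUUU$) ⊢ (q0, cacc, UUUUU$) ⊢ (q1, acc, UUUUU$) ⊢ (q0, cc, UUUU$) ⊢ (q1, c, UUUU$) ⊢ (q0, ε, UUUUU$)
All input consumed; M is in state q0.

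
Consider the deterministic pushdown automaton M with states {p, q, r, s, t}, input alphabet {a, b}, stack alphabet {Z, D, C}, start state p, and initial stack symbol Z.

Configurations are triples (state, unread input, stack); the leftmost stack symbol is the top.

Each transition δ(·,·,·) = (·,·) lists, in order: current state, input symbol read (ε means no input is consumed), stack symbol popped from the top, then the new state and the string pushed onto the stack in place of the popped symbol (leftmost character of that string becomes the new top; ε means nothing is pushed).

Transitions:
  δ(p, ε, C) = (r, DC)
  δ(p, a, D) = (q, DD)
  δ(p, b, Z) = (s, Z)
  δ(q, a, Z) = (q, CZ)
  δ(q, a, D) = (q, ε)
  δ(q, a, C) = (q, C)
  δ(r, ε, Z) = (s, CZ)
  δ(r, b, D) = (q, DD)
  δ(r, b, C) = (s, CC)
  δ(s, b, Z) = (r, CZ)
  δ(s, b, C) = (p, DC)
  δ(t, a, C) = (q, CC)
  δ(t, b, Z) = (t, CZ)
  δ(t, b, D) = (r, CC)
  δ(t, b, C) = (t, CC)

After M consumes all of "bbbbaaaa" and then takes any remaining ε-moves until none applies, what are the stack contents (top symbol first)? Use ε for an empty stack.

CCZ

(p, bbbbaaaa, Z)
  read b, top Z: go to s, push Z → (s, bbbaaaa, Z)
  read b, top Z: go to r, push CZ → (r, bbaaaa, CZ)
  read b, top C: go to s, push CC → (s, baaaa, CCZ)
  read b, top C: go to p, push DC → (p, aaaa, DCCZ)
  read a, top D: go to q, push DD → (q, aaa, DDCCZ)
  read a, top D: go to q, push ε → (q, aa, DCCZ)
  read a, top D: go to q, push ε → (q, a, CCZ)
  read a, top C: go to q, push C → (q, ε, CCZ)
All input consumed in state q with stack CCZ.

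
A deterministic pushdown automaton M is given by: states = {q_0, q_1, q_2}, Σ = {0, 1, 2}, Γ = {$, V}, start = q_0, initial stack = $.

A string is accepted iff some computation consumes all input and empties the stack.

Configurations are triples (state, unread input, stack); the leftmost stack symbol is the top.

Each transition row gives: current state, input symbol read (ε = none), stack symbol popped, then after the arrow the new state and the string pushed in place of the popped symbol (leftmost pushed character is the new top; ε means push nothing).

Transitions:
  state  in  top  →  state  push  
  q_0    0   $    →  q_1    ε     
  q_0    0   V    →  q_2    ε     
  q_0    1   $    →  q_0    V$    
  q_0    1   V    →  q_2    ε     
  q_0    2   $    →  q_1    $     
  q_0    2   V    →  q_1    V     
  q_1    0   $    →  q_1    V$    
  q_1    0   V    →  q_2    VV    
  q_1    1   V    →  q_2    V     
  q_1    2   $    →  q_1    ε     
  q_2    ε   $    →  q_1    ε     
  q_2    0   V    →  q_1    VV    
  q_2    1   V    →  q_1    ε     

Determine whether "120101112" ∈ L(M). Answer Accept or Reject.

(q_0, 120101112, $)
  read 1, top $: go to q_0, push V$ → (q_0, 20101112, V$)
  read 2, top V: go to q_1, push V → (q_1, 0101112, V$)
  read 0, top V: go to q_2, push VV → (q_2, 101112, VV$)
  read 1, top V: go to q_1, push ε → (q_1, 01112, V$)
  read 0, top V: go to q_2, push VV → (q_2, 1112, VV$)
  read 1, top V: go to q_1, push ε → (q_1, 112, V$)
  read 1, top V: go to q_2, push V → (q_2, 12, V$)
  read 1, top V: go to q_1, push ε → (q_1, 2, $)
  read 2, top $: go to q_1, push ε → (q_1, ε, ε)
All input consumed and the stack is empty.

Accept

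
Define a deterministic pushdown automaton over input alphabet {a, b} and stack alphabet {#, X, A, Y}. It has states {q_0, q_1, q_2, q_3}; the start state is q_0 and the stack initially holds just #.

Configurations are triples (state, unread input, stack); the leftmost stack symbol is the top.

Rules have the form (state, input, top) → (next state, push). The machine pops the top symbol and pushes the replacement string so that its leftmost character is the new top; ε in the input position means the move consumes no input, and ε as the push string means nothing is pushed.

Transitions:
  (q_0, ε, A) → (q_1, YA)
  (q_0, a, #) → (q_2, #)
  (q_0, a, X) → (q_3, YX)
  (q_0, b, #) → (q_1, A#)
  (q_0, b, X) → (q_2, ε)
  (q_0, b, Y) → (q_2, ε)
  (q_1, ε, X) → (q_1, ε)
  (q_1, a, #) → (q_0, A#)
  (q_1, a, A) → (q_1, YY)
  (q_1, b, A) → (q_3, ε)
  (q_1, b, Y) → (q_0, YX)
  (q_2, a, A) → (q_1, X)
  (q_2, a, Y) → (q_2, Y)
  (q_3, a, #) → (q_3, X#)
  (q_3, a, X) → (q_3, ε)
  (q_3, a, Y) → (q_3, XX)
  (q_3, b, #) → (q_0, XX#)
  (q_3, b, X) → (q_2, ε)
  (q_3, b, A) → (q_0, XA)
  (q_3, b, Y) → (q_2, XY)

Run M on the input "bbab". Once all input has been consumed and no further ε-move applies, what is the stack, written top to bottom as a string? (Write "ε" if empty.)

#

(q_0, bbab, #)
  read b, top #: go to q_1, push A# → (q_1, bab, A#)
  read b, top A: go to q_3, push ε → (q_3, ab, #)
  read a, top #: go to q_3, push X# → (q_3, b, X#)
  read b, top X: go to q_2, push ε → (q_2, ε, #)
All input consumed in state q_2 with stack #.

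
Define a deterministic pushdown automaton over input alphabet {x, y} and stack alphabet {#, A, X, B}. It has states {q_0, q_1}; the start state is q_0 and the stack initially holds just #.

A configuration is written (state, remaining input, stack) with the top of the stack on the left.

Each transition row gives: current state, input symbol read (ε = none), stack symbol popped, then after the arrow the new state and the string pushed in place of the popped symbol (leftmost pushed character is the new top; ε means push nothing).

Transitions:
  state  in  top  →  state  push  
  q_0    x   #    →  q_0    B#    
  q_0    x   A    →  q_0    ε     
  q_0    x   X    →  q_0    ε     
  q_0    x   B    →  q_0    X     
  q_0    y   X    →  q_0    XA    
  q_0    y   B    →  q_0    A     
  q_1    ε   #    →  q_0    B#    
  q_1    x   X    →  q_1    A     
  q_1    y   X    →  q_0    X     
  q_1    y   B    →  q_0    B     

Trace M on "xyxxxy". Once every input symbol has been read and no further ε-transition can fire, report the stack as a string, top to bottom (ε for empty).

(q_0, xyxxxy, #)
  read x, top #: go to q_0, push B# → (q_0, yxxxy, B#)
  read y, top B: go to q_0, push A → (q_0, xxxy, A#)
  read x, top A: go to q_0, push ε → (q_0, xxy, #)
  read x, top #: go to q_0, push B# → (q_0, xy, B#)
  read x, top B: go to q_0, push X → (q_0, y, X#)
  read y, top X: go to q_0, push XA → (q_0, ε, XA#)
All input consumed in state q_0 with stack XA#.

XA#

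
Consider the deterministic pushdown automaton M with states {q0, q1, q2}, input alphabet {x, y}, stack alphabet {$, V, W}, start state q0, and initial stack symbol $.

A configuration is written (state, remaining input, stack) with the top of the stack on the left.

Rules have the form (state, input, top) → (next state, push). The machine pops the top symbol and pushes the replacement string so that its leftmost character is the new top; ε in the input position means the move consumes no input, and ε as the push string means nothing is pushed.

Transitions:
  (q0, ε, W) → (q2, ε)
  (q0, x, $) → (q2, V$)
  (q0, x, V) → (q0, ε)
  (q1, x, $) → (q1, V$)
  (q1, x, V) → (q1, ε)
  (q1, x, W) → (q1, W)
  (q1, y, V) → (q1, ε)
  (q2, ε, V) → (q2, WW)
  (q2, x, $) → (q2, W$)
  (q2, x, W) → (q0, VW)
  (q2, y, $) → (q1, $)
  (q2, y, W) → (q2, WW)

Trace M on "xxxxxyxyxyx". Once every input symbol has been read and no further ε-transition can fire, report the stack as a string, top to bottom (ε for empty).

V$

(q0, xxxxxyxyxyx, $)
  read x, top $: go to q2, push V$ → (q2, xxxxyxyxyx, V$)
  ε-move, top V: go to q2, push WW → (q2, xxxxyxyxyx, WW$)
  read x, top W: go to q0, push VW → (q0, xxxyxyxyx, VWW$)
  read x, top V: go to q0, push ε → (q0, xxyxyxyx, WW$)
  ε-move, top W: go to q2, push ε → (q2, xxyxyxyx, W$)
  read x, top W: go to q0, push VW → (q0, xyxyxyx, VW$)
  read x, top V: go to q0, push ε → (q0, yxyxyx, W$)
  ε-move, top W: go to q2, push ε → (q2, yxyxyx, $)
  read y, top $: go to q1, push $ → (q1, xyxyx, $)
  read x, top $: go to q1, push V$ → (q1, yxyx, V$)
  read y, top V: go to q1, push ε → (q1, xyx, $)
  read x, top $: go to q1, push V$ → (q1, yx, V$)
  read y, top V: go to q1, push ε → (q1, x, $)
  read x, top $: go to q1, push V$ → (q1, ε, V$)
All input consumed in state q1 with stack V$.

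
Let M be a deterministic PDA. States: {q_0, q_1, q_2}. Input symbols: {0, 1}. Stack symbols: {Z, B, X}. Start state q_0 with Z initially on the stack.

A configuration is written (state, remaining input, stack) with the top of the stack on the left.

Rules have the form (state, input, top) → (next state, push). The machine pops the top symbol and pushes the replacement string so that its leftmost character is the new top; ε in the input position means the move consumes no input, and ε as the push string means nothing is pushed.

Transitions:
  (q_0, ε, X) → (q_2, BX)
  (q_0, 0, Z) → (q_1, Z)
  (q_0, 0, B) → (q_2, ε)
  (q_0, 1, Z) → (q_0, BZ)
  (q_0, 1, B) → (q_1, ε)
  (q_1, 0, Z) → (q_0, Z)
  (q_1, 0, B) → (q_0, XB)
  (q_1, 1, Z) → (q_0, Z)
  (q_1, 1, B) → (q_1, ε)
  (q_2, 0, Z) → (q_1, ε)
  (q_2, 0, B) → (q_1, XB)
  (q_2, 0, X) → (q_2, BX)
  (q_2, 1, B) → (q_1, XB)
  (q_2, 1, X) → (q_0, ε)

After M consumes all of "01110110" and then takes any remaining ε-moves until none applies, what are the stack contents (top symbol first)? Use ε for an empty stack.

Z

(q_0, 01110110, Z)
  read 0, top Z: go to q_1, push Z → (q_1, 1110110, Z)
  read 1, top Z: go to q_0, push Z → (q_0, 110110, Z)
  read 1, top Z: go to q_0, push BZ → (q_0, 10110, BZ)
  read 1, top B: go to q_1, push ε → (q_1, 0110, Z)
  read 0, top Z: go to q_0, push Z → (q_0, 110, Z)
  read 1, top Z: go to q_0, push BZ → (q_0, 10, BZ)
  read 1, top B: go to q_1, push ε → (q_1, 0, Z)
  read 0, top Z: go to q_0, push Z → (q_0, ε, Z)
All input consumed in state q_0 with stack Z.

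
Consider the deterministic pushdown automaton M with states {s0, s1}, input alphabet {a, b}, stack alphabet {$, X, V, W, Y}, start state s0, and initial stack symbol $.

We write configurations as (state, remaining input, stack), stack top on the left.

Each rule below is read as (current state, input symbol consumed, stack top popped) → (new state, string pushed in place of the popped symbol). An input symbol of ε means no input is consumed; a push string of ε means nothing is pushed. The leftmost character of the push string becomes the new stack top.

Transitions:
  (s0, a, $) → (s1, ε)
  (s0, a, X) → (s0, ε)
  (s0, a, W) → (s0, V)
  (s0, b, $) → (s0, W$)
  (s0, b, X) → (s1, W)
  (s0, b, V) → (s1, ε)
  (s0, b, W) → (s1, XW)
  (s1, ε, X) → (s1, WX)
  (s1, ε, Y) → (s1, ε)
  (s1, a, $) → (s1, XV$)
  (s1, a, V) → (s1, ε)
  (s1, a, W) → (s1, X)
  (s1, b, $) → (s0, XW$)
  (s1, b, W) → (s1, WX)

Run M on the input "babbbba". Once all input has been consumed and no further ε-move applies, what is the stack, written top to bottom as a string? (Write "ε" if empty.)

WXXW$

(s0, babbbba, $)
  read b, top $: go to s0, push W$ → (s0, abbbba, W$)
  read a, top W: go to s0, push V → (s0, bbbba, V$)
  read b, top V: go to s1, push ε → (s1, bbba, $)
  read b, top $: go to s0, push XW$ → (s0, bba, XW$)
  read b, top X: go to s1, push W → (s1, ba, WW$)
  read b, top W: go to s1, push WX → (s1, a, WXW$)
  read a, top W: go to s1, push X → (s1, ε, XXW$)
  ε-move, top X: go to s1, push WX → (s1, ε, WXXW$)
All input consumed in state s1 with stack WXXW$.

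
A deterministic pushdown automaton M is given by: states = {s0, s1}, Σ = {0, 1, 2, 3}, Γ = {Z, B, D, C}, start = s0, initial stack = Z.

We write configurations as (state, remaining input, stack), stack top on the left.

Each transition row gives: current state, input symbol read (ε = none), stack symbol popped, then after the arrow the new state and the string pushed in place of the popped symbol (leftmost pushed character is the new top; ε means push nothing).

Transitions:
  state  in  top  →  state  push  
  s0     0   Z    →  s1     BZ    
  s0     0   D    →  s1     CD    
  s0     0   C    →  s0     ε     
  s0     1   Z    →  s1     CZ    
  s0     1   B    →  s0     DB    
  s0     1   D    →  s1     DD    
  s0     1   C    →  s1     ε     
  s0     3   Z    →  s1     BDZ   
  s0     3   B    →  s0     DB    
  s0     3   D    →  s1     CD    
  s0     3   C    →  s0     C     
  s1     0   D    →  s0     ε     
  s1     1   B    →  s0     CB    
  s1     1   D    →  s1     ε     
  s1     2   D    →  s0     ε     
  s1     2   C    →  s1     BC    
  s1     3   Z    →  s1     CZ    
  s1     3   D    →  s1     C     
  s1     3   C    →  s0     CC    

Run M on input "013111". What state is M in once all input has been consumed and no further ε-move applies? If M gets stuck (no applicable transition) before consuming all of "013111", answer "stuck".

s1

(s0, 013111, Z)
  read 0, top Z: go to s1, push BZ → (s1, 13111, BZ)
  read 1, top B: go to s0, push CB → (s0, 3111, CBZ)
  read 3, top C: go to s0, push C → (s0, 111, CBZ)
  read 1, top C: go to s1, push ε → (s1, 11, BZ)
  read 1, top B: go to s0, push CB → (s0, 1, CBZ)
  read 1, top C: go to s1, push ε → (s1, ε, BZ)
All input consumed; M is in state s1.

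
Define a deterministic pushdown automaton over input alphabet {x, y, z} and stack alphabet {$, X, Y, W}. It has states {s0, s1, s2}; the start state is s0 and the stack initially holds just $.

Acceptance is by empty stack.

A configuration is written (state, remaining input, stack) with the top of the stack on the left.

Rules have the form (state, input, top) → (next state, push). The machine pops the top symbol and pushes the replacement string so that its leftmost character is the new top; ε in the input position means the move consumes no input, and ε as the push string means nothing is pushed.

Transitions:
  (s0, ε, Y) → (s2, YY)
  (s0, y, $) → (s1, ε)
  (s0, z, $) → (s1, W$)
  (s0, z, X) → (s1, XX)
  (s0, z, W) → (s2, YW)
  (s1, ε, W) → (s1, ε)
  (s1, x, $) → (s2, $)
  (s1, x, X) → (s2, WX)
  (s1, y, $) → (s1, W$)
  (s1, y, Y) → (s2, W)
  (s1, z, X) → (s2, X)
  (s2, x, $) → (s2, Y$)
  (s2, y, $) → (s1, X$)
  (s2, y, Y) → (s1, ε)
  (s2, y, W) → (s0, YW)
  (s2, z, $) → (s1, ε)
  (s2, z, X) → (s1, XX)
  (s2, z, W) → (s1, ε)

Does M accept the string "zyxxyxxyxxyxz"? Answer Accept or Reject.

Accept

(s0, zyxxyxxyxxyxz, $)
  read z, top $: go to s1, push W$ → (s1, yxxyxxyxxyxz, W$)
  ε-move, top W: go to s1, push ε → (s1, yxxyxxyxxyxz, $)
  read y, top $: go to s1, push W$ → (s1, xxyxxyxxyxz, W$)
  ε-move, top W: go to s1, push ε → (s1, xxyxxyxxyxz, $)
  read x, top $: go to s2, push $ → (s2, xyxxyxxyxz, $)
  read x, top $: go to s2, push Y$ → (s2, yxxyxxyxz, Y$)
  read y, top Y: go to s1, push ε → (s1, xxyxxyxz, $)
  read x, top $: go to s2, push $ → (s2, xyxxyxz, $)
  read x, top $: go to s2, push Y$ → (s2, yxxyxz, Y$)
  read y, top Y: go to s1, push ε → (s1, xxyxz, $)
  read x, top $: go to s2, push $ → (s2, xyxz, $)
  read x, top $: go to s2, push Y$ → (s2, yxz, Y$)
  read y, top Y: go to s1, push ε → (s1, xz, $)
  read x, top $: go to s2, push $ → (s2, z, $)
  read z, top $: go to s1, push ε → (s1, ε, ε)
All input consumed and the stack is empty.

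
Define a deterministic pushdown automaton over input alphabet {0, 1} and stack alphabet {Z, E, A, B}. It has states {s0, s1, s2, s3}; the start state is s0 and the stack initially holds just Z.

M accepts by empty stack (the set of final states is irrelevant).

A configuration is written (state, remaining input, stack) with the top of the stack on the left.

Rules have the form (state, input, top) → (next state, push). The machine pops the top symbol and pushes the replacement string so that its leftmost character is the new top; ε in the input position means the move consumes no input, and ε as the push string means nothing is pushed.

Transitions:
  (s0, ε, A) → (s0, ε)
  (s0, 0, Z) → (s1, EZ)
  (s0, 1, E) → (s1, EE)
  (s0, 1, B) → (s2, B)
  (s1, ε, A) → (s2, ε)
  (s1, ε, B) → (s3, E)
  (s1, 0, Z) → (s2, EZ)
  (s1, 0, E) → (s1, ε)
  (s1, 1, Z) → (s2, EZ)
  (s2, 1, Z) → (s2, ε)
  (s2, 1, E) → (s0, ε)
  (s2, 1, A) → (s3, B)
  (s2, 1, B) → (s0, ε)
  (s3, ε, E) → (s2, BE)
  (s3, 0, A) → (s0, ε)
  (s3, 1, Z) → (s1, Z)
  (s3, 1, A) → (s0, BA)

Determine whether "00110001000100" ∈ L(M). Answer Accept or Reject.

Reject

(s0, 00110001000100, Z)
  read 0, top Z: go to s1, push EZ → (s1, 0110001000100, EZ)
  read 0, top E: go to s1, push ε → (s1, 110001000100, Z)
  read 1, top Z: go to s2, push EZ → (s2, 10001000100, EZ)
  read 1, top E: go to s0, push ε → (s0, 0001000100, Z)
  read 0, top Z: go to s1, push EZ → (s1, 001000100, EZ)
  read 0, top E: go to s1, push ε → (s1, 01000100, Z)
  read 0, top Z: go to s2, push EZ → (s2, 1000100, EZ)
  read 1, top E: go to s0, push ε → (s0, 000100, Z)
  read 0, top Z: go to s1, push EZ → (s1, 00100, EZ)
  read 0, top E: go to s1, push ε → (s1, 0100, Z)
  read 0, top Z: go to s2, push EZ → (s2, 100, EZ)
  read 1, top E: go to s0, push ε → (s0, 00, Z)
  read 0, top Z: go to s1, push EZ → (s1, 0, EZ)
  read 0, top E: go to s1, push ε → (s1, ε, Z)
All input consumed; stack is Z, not empty, and no further ε-move applies.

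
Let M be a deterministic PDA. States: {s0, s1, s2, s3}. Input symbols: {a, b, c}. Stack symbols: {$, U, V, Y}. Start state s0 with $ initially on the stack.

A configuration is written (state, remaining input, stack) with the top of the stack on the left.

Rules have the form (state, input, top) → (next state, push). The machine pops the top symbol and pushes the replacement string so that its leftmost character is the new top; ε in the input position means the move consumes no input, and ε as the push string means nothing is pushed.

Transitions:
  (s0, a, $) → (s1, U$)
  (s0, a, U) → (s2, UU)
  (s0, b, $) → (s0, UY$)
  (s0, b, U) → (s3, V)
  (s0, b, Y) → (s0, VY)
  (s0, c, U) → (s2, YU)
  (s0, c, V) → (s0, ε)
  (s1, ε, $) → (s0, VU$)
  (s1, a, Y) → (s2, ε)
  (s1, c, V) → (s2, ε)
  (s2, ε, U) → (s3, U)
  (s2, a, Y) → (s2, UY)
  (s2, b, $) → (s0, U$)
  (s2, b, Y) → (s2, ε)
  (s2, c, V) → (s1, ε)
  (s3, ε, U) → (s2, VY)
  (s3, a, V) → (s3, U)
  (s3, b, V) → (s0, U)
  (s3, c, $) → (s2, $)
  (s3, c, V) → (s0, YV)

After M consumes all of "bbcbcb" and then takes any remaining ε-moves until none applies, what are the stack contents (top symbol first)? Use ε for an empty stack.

(s0, bbcbcb, $)
  read b, top $: go to s0, push UY$ → (s0, bcbcb, UY$)
  read b, top U: go to s3, push V → (s3, cbcb, VY$)
  read c, top V: go to s0, push YV → (s0, bcb, YVY$)
  read b, top Y: go to s0, push VY → (s0, cb, VYVY$)
  read c, top V: go to s0, push ε → (s0, b, YVY$)
  read b, top Y: go to s0, push VY → (s0, ε, VYVY$)
All input consumed in state s0 with stack VYVY$.

VYVY$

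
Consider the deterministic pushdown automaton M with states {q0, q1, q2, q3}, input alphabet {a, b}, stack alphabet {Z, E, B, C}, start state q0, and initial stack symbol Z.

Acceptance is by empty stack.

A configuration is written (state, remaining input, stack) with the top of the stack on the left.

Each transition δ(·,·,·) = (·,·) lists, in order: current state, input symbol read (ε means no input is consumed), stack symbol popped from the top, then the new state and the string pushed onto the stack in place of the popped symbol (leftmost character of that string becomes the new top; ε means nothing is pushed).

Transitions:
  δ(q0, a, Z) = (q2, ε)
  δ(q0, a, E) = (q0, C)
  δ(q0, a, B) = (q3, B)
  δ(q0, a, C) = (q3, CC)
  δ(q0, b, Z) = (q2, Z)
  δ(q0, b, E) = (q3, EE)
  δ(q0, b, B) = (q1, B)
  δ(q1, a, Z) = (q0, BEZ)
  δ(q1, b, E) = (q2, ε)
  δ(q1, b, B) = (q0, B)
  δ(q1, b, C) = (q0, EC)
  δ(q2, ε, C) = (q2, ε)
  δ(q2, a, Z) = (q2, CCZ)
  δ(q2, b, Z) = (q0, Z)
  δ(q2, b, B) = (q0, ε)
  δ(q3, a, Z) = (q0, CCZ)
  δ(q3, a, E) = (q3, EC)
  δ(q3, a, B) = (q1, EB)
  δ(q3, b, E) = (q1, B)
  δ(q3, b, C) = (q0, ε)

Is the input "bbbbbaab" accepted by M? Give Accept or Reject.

Reject

(q0, bbbbbaab, Z)
  read b, top Z: go to q2, push Z → (q2, bbbbaab, Z)
  read b, top Z: go to q0, push Z → (q0, bbbaab, Z)
  read b, top Z: go to q2, push Z → (q2, bbaab, Z)
  read b, top Z: go to q0, push Z → (q0, baab, Z)
  read b, top Z: go to q2, push Z → (q2, aab, Z)
  read a, top Z: go to q2, push CCZ → (q2, ab, CCZ)
  ε-move, top C: go to q2, push ε → (q2, ab, CZ)
  ε-move, top C: go to q2, push ε → (q2, ab, Z)
  read a, top Z: go to q2, push CCZ → (q2, b, CCZ)
  ε-move, top C: go to q2, push ε → (q2, b, CZ)
  ε-move, top C: go to q2, push ε → (q2, b, Z)
  read b, top Z: go to q0, push Z → (q0, ε, Z)
All input consumed; stack is Z, not empty, and no further ε-move applies.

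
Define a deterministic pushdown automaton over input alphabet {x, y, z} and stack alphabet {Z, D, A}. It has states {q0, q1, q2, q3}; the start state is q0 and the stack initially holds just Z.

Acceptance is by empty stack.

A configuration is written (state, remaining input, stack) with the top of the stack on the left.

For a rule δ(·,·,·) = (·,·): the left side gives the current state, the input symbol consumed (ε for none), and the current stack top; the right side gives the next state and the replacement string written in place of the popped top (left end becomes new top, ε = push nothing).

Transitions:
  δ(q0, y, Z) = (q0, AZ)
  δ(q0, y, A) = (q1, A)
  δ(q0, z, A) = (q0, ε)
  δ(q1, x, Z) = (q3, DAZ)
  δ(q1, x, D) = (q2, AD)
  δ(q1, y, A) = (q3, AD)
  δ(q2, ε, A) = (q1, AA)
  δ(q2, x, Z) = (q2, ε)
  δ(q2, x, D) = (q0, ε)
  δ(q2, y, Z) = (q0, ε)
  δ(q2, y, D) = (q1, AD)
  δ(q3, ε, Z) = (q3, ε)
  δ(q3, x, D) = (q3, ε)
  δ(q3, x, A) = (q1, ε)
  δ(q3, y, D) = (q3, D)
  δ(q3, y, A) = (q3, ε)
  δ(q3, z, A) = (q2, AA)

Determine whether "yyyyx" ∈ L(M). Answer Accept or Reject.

(q0, yyyyx, Z)
  read y, top Z: go to q0, push AZ → (q0, yyyx, AZ)
  read y, top A: go to q1, push A → (q1, yyx, AZ)
  read y, top A: go to q3, push AD → (q3, yx, ADZ)
  read y, top A: go to q3, push ε → (q3, x, DZ)
  read x, top D: go to q3, push ε → (q3, ε, Z)
  ε-move, top Z: go to q3, push ε → (q3, ε, ε)
All input consumed and the stack is empty.

Accept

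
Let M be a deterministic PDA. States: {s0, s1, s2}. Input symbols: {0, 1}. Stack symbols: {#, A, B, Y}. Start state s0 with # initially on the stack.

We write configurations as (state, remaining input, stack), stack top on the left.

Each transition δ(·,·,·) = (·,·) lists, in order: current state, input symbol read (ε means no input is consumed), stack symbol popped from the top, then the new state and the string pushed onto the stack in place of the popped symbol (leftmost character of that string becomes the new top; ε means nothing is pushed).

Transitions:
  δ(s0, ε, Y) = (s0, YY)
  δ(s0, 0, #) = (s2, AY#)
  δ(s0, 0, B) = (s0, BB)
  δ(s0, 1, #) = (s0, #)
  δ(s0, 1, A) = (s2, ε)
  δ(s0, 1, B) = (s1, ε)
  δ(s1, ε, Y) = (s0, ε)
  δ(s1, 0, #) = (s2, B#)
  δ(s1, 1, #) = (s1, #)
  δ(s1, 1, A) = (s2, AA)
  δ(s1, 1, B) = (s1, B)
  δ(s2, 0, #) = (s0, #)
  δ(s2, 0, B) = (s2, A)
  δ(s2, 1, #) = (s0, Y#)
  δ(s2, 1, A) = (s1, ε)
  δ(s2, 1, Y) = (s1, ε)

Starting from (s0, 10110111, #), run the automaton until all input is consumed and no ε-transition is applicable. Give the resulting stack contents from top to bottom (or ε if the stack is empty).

#

(s0, 10110111, #)
  read 1, top #: go to s0, push # → (s0, 0110111, #)
  read 0, top #: go to s2, push AY# → (s2, 110111, AY#)
  read 1, top A: go to s1, push ε → (s1, 10111, Y#)
  ε-move, top Y: go to s0, push ε → (s0, 10111, #)
  read 1, top #: go to s0, push # → (s0, 0111, #)
  read 0, top #: go to s2, push AY# → (s2, 111, AY#)
  read 1, top A: go to s1, push ε → (s1, 11, Y#)
  ε-move, top Y: go to s0, push ε → (s0, 11, #)
  read 1, top #: go to s0, push # → (s0, 1, #)
  read 1, top #: go to s0, push # → (s0, ε, #)
All input consumed in state s0 with stack #.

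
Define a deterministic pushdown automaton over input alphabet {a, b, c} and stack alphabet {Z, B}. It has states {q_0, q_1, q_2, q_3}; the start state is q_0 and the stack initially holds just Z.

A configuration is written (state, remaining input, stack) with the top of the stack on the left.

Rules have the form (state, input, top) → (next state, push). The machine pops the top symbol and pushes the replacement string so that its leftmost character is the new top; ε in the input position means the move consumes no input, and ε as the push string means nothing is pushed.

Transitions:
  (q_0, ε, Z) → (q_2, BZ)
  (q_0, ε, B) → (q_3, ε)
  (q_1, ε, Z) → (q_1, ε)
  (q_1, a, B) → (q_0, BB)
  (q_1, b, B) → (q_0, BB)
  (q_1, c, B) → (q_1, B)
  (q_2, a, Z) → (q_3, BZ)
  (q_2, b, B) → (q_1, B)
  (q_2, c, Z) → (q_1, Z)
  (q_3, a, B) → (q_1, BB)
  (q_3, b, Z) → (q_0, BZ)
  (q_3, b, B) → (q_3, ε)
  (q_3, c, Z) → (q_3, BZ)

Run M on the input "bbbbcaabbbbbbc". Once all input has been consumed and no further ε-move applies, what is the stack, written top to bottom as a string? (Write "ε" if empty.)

(q_0, bbbbcaabbbbbbc, Z)
  ε-move, top Z: go to q_2, push BZ → (q_2, bbbbcaabbbbbbc, BZ)
  read b, top B: go to q_1, push B → (q_1, bbbcaabbbbbbc, BZ)
  read b, top B: go to q_0, push BB → (q_0, bbcaabbbbbbc, BBZ)
  ε-move, top B: go to q_3, push ε → (q_3, bbcaabbbbbbc, BZ)
  read b, top B: go to q_3, push ε → (q_3, bcaabbbbbbc, Z)
  read b, top Z: go to q_0, push BZ → (q_0, caabbbbbbc, BZ)
  ε-move, top B: go to q_3, push ε → (q_3, caabbbbbbc, Z)
  read c, top Z: go to q_3, push BZ → (q_3, aabbbbbbc, BZ)
  read a, top B: go to q_1, push BB → (q_1, abbbbbbc, BBZ)
  read a, top B: go to q_0, push BB → (q_0, bbbbbbc, BBBZ)
  ε-move, top B: go to q_3, push ε → (q_3, bbbbbbc, BBZ)
  read b, top B: go to q_3, push ε → (q_3, bbbbbc, BZ)
  read b, top B: go to q_3, push ε → (q_3, bbbbc, Z)
  read b, top Z: go to q_0, push BZ → (q_0, bbbc, BZ)
  ε-move, top B: go to q_3, push ε → (q_3, bbbc, Z)
  read b, top Z: go to q_0, push BZ → (q_0, bbc, BZ)
  ε-move, top B: go to q_3, push ε → (q_3, bbc, Z)
  read b, top Z: go to q_0, push BZ → (q_0, bc, BZ)
  ε-move, top B: go to q_3, push ε → (q_3, bc, Z)
  read b, top Z: go to q_0, push BZ → (q_0, c, BZ)
  ε-move, top B: go to q_3, push ε → (q_3, c, Z)
  read c, top Z: go to q_3, push BZ → (q_3, ε, BZ)
All input consumed in state q_3 with stack BZ.

BZ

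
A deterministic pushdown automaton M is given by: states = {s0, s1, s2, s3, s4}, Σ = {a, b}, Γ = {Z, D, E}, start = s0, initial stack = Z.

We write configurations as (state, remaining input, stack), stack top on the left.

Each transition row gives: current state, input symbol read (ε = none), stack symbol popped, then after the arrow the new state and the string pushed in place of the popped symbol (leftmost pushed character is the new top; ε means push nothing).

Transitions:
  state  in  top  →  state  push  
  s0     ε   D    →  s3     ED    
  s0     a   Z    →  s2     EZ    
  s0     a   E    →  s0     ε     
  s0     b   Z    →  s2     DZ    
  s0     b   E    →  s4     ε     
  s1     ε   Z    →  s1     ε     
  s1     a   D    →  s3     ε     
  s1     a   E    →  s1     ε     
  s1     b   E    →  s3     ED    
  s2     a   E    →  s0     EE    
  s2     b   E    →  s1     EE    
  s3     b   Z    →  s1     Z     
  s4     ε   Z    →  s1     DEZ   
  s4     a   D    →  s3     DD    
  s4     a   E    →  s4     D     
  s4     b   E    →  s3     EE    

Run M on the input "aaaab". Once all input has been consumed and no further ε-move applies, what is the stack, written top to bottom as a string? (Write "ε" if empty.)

DZ

(s0, aaaab, Z)
  read a, top Z: go to s2, push EZ → (s2, aaab, EZ)
  read a, top E: go to s0, push EE → (s0, aab, EEZ)
  read a, top E: go to s0, push ε → (s0, ab, EZ)
  read a, top E: go to s0, push ε → (s0, b, Z)
  read b, top Z: go to s2, push DZ → (s2, ε, DZ)
All input consumed in state s2 with stack DZ.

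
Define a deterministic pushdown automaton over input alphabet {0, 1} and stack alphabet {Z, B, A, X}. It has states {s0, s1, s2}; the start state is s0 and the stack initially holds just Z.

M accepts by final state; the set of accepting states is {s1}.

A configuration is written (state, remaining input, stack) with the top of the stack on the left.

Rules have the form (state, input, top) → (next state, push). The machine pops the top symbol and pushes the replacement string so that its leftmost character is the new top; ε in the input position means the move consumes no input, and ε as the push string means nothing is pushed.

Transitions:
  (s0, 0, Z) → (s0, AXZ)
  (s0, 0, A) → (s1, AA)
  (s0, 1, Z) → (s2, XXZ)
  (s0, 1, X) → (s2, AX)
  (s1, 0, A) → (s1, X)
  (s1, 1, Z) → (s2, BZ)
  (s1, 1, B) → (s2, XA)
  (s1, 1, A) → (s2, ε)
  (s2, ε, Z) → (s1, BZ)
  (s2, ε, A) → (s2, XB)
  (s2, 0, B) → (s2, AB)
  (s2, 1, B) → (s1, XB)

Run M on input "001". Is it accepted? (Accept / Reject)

(s0, 001, Z)
  read 0, top Z: go to s0, push AXZ → (s0, 01, AXZ)
  read 0, top A: go to s1, push AA → (s1, 1, AAXZ)
  read 1, top A: go to s2, push ε → (s2, ε, AXZ)
  ε-move, top A: go to s2, push XB → (s2, ε, XBXZ)
All input consumed; state s2 ∉ F and no further ε-move applies.

Reject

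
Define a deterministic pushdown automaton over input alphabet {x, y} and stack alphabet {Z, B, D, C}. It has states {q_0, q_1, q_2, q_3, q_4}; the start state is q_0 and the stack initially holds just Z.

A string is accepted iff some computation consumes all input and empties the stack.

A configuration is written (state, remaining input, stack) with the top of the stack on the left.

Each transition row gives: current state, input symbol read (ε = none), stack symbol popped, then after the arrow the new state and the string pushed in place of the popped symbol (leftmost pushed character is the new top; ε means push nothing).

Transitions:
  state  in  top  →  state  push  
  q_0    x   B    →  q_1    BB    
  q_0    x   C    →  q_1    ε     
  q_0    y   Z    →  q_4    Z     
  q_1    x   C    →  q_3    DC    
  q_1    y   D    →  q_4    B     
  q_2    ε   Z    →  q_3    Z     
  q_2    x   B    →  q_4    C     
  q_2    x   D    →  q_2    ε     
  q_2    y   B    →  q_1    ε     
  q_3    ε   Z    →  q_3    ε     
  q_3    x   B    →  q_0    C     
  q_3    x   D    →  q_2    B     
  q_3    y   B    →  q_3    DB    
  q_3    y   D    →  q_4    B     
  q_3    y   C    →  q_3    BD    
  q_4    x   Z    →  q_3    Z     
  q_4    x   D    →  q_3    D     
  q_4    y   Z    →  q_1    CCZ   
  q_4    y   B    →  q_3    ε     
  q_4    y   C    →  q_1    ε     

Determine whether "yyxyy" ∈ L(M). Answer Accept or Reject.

Reject

(q_0, yyxyy, Z)
  read y, top Z: go to q_4, push Z → (q_4, yxyy, Z)
  read y, top Z: go to q_1, push CCZ → (q_1, xyy, CCZ)
  read x, top C: go to q_3, push DC → (q_3, yy, DCCZ)
  read y, top D: go to q_4, push B → (q_4, y, BCCZ)
  read y, top B: go to q_3, push ε → (q_3, ε, CCZ)
All input consumed; stack is CCZ, not empty, and no further ε-move applies.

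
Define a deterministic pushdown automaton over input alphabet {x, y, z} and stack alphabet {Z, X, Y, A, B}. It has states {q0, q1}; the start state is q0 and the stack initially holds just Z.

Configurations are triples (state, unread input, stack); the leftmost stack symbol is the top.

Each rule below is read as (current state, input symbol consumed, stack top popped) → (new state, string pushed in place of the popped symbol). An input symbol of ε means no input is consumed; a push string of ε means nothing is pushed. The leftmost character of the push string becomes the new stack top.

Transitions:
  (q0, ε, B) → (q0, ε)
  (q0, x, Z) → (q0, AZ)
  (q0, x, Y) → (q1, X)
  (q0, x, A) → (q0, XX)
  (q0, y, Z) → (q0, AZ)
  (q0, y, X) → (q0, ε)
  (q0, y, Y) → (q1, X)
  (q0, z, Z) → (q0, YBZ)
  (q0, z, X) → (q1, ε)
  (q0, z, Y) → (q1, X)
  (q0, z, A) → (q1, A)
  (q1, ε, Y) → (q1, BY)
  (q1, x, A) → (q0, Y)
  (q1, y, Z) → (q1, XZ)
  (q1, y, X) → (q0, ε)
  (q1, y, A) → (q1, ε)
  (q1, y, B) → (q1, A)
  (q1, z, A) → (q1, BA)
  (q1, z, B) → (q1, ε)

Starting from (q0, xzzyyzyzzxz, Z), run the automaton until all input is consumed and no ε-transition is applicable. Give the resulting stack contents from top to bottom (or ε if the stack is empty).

XAZ

(q0, xzzyyzyzzxz, Z)
  read x, top Z: go to q0, push AZ → (q0, zzyyzyzzxz, AZ)
  read z, top A: go to q1, push A → (q1, zyyzyzzxz, AZ)
  read z, top A: go to q1, push BA → (q1, yyzyzzxz, BAZ)
  read y, top B: go to q1, push A → (q1, yzyzzxz, AAZ)
  read y, top A: go to q1, push ε → (q1, zyzzxz, AZ)
  read z, top A: go to q1, push BA → (q1, yzzxz, BAZ)
  read y, top B: go to q1, push A → (q1, zzxz, AAZ)
  read z, top A: go to q1, push BA → (q1, zxz, BAAZ)
  read z, top B: go to q1, push ε → (q1, xz, AAZ)
  read x, top A: go to q0, push Y → (q0, z, YAZ)
  read z, top Y: go to q1, push X → (q1, ε, XAZ)
All input consumed in state q1 with stack XAZ.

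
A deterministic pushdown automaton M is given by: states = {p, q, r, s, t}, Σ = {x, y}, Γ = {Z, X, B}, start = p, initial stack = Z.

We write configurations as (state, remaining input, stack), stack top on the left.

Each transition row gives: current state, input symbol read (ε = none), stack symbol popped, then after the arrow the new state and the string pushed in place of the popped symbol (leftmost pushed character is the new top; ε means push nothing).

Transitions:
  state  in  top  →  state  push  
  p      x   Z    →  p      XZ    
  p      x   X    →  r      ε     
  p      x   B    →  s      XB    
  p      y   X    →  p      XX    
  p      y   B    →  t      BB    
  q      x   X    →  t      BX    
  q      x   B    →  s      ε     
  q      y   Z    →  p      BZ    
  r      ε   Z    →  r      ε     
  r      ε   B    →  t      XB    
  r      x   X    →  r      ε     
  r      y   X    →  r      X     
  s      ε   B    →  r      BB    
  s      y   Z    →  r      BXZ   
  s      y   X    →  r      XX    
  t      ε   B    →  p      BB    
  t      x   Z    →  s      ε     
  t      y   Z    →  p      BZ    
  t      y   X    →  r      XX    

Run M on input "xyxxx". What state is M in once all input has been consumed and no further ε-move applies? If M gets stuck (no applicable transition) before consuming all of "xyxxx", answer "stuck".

stuck

(p, xyxxx, Z)
  read x, top Z: go to p, push XZ → (p, yxxx, XZ)
  read y, top X: go to p, push XX → (p, xxx, XXZ)
  read x, top X: go to r, push ε → (r, xx, XZ)
  read x, top X: go to r, push ε → (r, x, Z)
  ε-move, top Z: go to r, push ε → (r, x, ε)
No transition for (r, x, top ε); M blocks with input x remaining.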